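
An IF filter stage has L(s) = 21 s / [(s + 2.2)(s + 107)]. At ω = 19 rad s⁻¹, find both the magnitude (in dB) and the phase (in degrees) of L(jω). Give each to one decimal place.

|j19| = 19
|j19 + 2.2| = √(19² + 2.2²) = 19.13
|j19 + 107| = √(19² + 107²) = 108.7
|L(j19)| = 21 × 19 / (19.13 × 108.7) = 0.19196
20 log₁₀(0.19196) = -14.34 dB
∠(j19) = 90.00°
∠(j19 + 2.2) = arctan(19/2.2) = 83.40°
∠(j19 + 107) = arctan(19/107) = 10.07°
∠L(j19) = 90.00° − (83.40° + 10.07°) = -3.46°

|L| = -14.3 dB, ∠L = -3.5°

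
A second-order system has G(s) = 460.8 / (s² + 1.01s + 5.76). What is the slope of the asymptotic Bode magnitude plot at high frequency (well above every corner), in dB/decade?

With 0 zeros and 2 poles, the high-frequency asymptotic slope is 20 × (0 − 2) = -40 dB/decade.

-40 dB/decade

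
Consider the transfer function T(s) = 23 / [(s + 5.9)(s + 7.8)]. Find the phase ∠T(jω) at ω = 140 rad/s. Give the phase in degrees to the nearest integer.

∠(j140 + 5.9) = arctan(140/5.9) = 87.59°
∠(j140 + 7.8) = arctan(140/7.8) = 86.81°
∠T(j140) = − (87.59° + 86.81°) = -174.40°

-174°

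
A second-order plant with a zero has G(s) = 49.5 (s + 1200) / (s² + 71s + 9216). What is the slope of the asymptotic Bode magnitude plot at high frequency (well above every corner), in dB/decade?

With 1 zero and 2 poles, the high-frequency asymptotic slope is 20 × (1 − 2) = -20 dB/decade.

-20 dB/decade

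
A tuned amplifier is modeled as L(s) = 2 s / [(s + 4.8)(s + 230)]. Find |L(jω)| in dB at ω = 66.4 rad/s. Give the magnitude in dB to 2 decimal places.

|j66.4| = 66.4
|j66.4 + 4.8| = √(66.4² + 4.8²) = 66.57
|j66.4 + 230| = √(66.4² + 230²) = 239.4
|L(j66.4)| = 2 × 66.4 / (66.57 × 239.4) = 0.0083327
20 log₁₀(0.0083327) = -41.584 dB

-41.58 dB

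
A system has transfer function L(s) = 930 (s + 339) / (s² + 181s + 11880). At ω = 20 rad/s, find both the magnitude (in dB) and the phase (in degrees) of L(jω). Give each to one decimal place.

|j20 + 339| = √(20² + 339²) = 339.6
|(j20)² + 181(j20) + 11880| = |11480 + j3620| = 1.204e+04
|L(j20)| = 930 × 339.6 / 1.204e+04 = 26.237
20 log₁₀(26.237) = 28.38 dB
∠(j20 + 339) = arctan(20/339) = 3.38°
∠[(j20)² + 181(j20) + 11880] = ∠[11480 + j3620] = 17.50°
∠L(j20) = 3.38° − 17.50° = -14.13°

|L| = 28.4 dB, ∠L = -14.1°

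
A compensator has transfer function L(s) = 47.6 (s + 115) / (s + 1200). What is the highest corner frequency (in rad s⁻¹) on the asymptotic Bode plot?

1200 rad s⁻¹

Break frequencies occur at each pole and zero magnitude: 115 rad s⁻¹, 1200 rad s⁻¹.
The highest is 1200 rad s⁻¹.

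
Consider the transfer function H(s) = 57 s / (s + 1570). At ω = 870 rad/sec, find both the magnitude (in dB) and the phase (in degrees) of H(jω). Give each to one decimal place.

|H| = 28.8 dB, ∠H = 61.0°

|j870| = 870
|j870 + 1570| = √(870² + 1570²) = 1795
|H(j870)| = 57 × 870 / 1795 = 27.628
20 log₁₀(27.628) = 28.83 dB
∠(j870) = 90.00°
∠(j870 + 1570) = arctan(870/1570) = 28.99°
∠H(j870) = 90.00° − 28.99° = 61.01°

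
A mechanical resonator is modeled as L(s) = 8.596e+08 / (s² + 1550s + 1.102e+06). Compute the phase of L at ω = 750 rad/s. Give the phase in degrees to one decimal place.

-65.1 deg

∠[(j750)² + 1550(j750) + 1.102e+06] = ∠[5.395e+05 + j1.1625e+06] = 65.10°
∠L(j750) = −65.10° = -65.10°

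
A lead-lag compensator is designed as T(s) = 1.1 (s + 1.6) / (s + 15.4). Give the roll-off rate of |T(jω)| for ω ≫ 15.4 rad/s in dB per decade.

0 dB/decade

With 1 zero and 1 pole, the high-frequency asymptotic slope is 20 × (1 − 1) = 0 dB/decade.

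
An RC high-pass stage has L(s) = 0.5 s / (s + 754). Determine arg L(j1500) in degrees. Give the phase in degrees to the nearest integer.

27°

∠(j1500) = 90.00°
∠(j1500 + 754) = arctan(1500/754) = 63.31°
∠L(j1500) = 90.00° − 63.31° = 26.69°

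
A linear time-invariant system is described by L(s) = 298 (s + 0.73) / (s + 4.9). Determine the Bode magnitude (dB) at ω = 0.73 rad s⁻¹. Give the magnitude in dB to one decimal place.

35.9 dB

|j0.73 + 0.73| = √(0.73² + 0.73²) = 1.032
|j0.73 + 4.9| = √(0.73² + 4.9²) = 4.954
|L(j0.73)| = 298 × 1.032 / 4.954 = 62.1
20 log₁₀(62.1) = 35.86 dB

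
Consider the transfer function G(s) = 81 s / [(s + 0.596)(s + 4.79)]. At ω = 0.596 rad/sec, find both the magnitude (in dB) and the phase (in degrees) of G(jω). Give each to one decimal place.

|j0.596| = 0.596
|j0.596 + 0.596| = √(0.596² + 0.596²) = 0.8429
|j0.596 + 4.79| = √(0.596² + 4.79²) = 4.827
|G(j0.596)| = 81 × 0.596 / (0.8429 × 4.827) = 11.866
20 log₁₀(11.866) = 21.49 dB
∠(j0.596) = 90.00°
∠(j0.596 + 0.596) = arctan(0.596/0.596) = 45.00°
∠(j0.596 + 4.79) = arctan(0.596/4.79) = 7.09°
∠G(j0.596) = 90.00° − (45.00° + 7.09°) = 37.91°

|G| = 21.5 dB, ∠G = 37.9°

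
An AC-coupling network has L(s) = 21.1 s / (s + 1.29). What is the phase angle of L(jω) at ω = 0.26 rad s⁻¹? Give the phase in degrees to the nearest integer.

∠(j0.26) = 90.00°
∠(j0.26 + 1.29) = arctan(0.26/1.29) = 11.40°
∠L(j0.26) = 90.00° − 11.40° = 78.60°

79 deg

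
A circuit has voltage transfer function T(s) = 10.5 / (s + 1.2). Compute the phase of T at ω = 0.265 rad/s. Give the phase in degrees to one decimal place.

∠(j0.265 + 1.2) = arctan(0.265/1.2) = 12.45°
∠T(j0.265) = −12.45° = -12.45°

-12.5°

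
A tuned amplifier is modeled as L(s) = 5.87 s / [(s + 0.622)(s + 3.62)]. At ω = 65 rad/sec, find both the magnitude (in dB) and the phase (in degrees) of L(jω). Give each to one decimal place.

|j65| = 65
|j65 + 0.622| = √(65² + 0.622²) = 65
|j65 + 3.62| = √(65² + 3.62²) = 65.1
|L(j65)| = 5.87 × 65 / (65 × 65.1) = 0.090164
20 log₁₀(0.090164) = -20.90 dB
∠(j65) = 90.00°
∠(j65 + 0.622) = arctan(65/0.622) = 89.45°
∠(j65 + 3.62) = arctan(65/3.62) = 86.81°
∠L(j65) = 90.00° − (89.45° + 86.81°) = -86.26°

|L| = -20.9 dB, ∠L = -86.3°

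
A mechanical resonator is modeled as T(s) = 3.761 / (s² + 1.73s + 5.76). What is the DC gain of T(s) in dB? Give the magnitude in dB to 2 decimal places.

T(0) = 3.761 / 5.76 = 0.65295
20 log₁₀(0.65295) = -3.702 dB

-3.70 dB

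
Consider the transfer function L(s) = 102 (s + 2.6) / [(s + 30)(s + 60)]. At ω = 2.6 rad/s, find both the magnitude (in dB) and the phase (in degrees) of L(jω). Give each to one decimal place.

|j2.6 + 2.6| = √(2.6² + 2.6²) = 3.677
|j2.6 + 30| = √(2.6² + 30²) = 30.11
|j2.6 + 60| = √(2.6² + 60²) = 60.06
|L(j2.6)| = 102 × 3.677 / (30.11 × 60.06) = 0.20739
20 log₁₀(0.20739) = -13.66 dB
∠(j2.6 + 2.6) = arctan(2.6/2.6) = 45.00°
∠(j2.6 + 30) = arctan(2.6/30) = 4.95°
∠(j2.6 + 60) = arctan(2.6/60) = 2.48°
∠L(j2.6) = 45.00° − (4.95° + 2.48°) = 37.57°

|L| = -13.7 dB, ∠L = 37.6 deg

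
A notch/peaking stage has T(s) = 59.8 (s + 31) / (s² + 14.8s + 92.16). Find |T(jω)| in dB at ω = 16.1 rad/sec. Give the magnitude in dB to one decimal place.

17.1 dB

|j16.1 + 31| = √(16.1² + 31²) = 34.93
|(j16.1)² + 14.8(j16.1) + 92.16| = |-167.05 + j238.28| = 291
|T(j16.1)| = 59.8 × 34.93 / 291 = 7.1783
20 log₁₀(7.1783) = 17.12 dB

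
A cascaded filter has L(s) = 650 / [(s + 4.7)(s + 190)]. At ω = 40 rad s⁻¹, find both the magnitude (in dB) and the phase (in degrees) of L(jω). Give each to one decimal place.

|L| = -21.6 dB, ∠L = -95.2 deg

|j40 + 4.7| = √(40² + 4.7²) = 40.28
|j40 + 190| = √(40² + 190²) = 194.2
|L(j40)| = 650 / (40.28 × 194.2) = 0.08312
20 log₁₀(0.08312) = -21.61 dB
∠(j40 + 4.7) = arctan(40/4.7) = 83.30°
∠(j40 + 190) = arctan(40/190) = 11.89°
∠L(j40) = − (83.30° + 11.89°) = -95.19°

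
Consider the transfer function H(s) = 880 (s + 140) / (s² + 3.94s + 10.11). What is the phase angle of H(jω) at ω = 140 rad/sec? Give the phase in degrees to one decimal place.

∠(j140 + 140) = arctan(140/140) = 45.00°
∠[(j140)² + 3.94(j140) + 10.11] = ∠[-19590 + j551.6] = 178.39°
∠H(j140) = 45.00° − 178.39° = -133.39°

-133.4 deg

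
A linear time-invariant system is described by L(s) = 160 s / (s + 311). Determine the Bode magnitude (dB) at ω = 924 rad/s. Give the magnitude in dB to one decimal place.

|j924| = 924
|j924 + 311| = √(924² + 311²) = 974.9
|L(j924)| = 160 × 924 / 974.9 = 151.64
20 log₁₀(151.64) = 43.62 dB

43.6 dB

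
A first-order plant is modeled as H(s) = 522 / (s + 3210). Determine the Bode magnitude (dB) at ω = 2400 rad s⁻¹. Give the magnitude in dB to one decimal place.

-17.7 dB

|j2400 + 3210| = √(2400² + 3210²) = 4008
|H(j2400)| = 522 / 4008 = 0.13024
20 log₁₀(0.13024) = -17.71 dB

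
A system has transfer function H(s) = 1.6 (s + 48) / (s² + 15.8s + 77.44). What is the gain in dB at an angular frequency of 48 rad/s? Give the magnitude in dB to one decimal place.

|j48 + 48| = √(48² + 48²) = 67.88
|(j48)² + 15.8(j48) + 77.44| = |-2226.6 + j758.4| = 2352
|H(j48)| = 1.6 × 67.88 / 2352 = 0.046175
20 log₁₀(0.046175) = -26.71 dB

-26.7 dB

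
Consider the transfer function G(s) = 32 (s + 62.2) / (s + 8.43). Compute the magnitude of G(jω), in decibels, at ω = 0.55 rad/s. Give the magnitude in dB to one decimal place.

|j0.55 + 62.2| = √(0.55² + 62.2²) = 62.2
|j0.55 + 8.43| = √(0.55² + 8.43²) = 8.448
|G(j0.55)| = 32 × 62.2 / 8.448 = 235.62
20 log₁₀(235.62) = 47.44 dB

47.4 dB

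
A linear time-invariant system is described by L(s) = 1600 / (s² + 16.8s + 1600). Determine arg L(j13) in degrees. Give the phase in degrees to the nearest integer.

-9°

∠[(j13)² + 16.8(j13) + 1600] = ∠[1431 + j218.4] = 8.68°
∠L(j13) = −8.68° = -8.68°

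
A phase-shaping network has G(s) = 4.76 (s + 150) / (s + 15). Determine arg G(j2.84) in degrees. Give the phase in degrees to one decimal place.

-9.6°

∠(j2.84 + 150) = arctan(2.84/150) = 1.08°
∠(j2.84 + 15) = arctan(2.84/15) = 10.72°
∠G(j2.84) = 1.08° − 10.72° = -9.64°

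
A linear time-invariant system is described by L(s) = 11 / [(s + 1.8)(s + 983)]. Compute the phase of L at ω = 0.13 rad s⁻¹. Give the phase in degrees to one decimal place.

-4.1 deg

∠(j0.13 + 1.8) = arctan(0.13/1.8) = 4.13°
∠(j0.13 + 983) = arctan(0.13/983) = 0.01°
∠L(j0.13) = − (4.13° + 0.01°) = -4.14°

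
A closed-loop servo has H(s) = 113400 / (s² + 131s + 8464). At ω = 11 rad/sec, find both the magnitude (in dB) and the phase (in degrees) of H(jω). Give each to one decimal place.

|H| = 22.5 dB, ∠H = -9.8°

|(j11)² + 131(j11) + 8464| = |8343 + j1441| = 8467
|H(j11)| = 113400 / 8467 = 13.394
20 log₁₀(13.394) = 22.54 dB
∠[(j11)² + 131(j11) + 8464] = ∠[8343 + j1441] = 9.80°
∠H(j11) = −9.80° = -9.80°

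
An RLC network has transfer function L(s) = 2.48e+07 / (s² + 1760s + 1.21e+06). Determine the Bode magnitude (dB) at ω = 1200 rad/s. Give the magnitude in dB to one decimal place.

21.3 dB

|(j1200)² + 1760(j1200) + 1.21e+06| = |-2.3e+05 + j2.112e+06| = 2.124e+06
|L(j1200)| = 2.48e+07 / 2.124e+06 = 11.673
20 log₁₀(11.673) = 21.34 dB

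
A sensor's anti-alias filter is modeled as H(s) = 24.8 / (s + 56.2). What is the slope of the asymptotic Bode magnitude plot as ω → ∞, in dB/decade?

-20 dB/decade

With 0 zeros and 1 pole, the high-frequency asymptotic slope is 20 × (0 − 1) = -20 dB/decade.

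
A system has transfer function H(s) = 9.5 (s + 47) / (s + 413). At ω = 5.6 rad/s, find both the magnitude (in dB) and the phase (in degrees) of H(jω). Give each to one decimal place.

|H| = 0.7 dB, ∠H = 6.0°

|j5.6 + 47| = √(5.6² + 47²) = 47.33
|j5.6 + 413| = √(5.6² + 413²) = 413
|H(j5.6)| = 9.5 × 47.33 / 413 = 1.0887
20 log₁₀(1.0887) = 0.74 dB
∠(j5.6 + 47) = arctan(5.6/47) = 6.79°
∠(j5.6 + 413) = arctan(5.6/413) = 0.78°
∠H(j5.6) = 6.79° − 0.78° = 6.02°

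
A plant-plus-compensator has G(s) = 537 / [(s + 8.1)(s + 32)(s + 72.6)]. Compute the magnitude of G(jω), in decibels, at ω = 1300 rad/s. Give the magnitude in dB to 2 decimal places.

|j1300 + 8.1| = √(1300² + 8.1²) = 1300
|j1300 + 32| = √(1300² + 32²) = 1300
|j1300 + 72.6| = √(1300² + 72.6²) = 1302
|G(j1300)| = 537 / (1300 × 1300 × 1302) = 2.4397e-07
20 log₁₀(2.4397e-07) = -132.253 dB

-132.25 dB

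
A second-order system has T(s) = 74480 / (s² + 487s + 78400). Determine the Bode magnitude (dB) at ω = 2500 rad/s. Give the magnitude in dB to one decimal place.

-38.5 dB

|(j2500)² + 487(j2500) + 78400| = |-6.1716e+06 + j1.2175e+06| = 6.291e+06
|T(j2500)| = 74480 / 6.291e+06 = 0.01184
20 log₁₀(0.01184) = -38.53 dB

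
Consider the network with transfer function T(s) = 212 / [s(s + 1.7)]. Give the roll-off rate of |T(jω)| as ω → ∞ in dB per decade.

-40 dB/decade

With 0 zeros and 2 poles, the high-frequency asymptotic slope is 20 × (0 − 2) = -40 dB/decade.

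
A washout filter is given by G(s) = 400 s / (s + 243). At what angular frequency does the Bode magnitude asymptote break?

The single real pole at s = −243 gives a corner at ω = 243 rad/s.

243 rad/s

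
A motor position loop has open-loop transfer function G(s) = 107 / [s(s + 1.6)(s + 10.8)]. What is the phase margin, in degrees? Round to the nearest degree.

Gain crossover: |G(jω)| = 1 at ω ≈ 2.89 rad s⁻¹.
∠G(j2.89) = −90° − arctan(2.89/1.6) − arctan(2.89/10.8) ≈ -166.06°
PM = 180° + (-166.06°) = 13.94°

14°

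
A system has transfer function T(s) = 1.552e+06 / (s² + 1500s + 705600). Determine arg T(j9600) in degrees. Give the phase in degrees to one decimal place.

∠[(j9600)² + 1500(j9600) + 705600] = ∠[-9.1454e+07 + j1.44e+07] = 171.05°
∠T(j9600) = −171.05° = -171.05°

-171.1 deg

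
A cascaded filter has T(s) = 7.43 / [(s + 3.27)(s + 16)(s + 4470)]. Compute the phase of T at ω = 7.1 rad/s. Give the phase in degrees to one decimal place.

-89.3°

∠(j7.1 + 3.27) = arctan(7.1/3.27) = 65.27°
∠(j7.1 + 16) = arctan(7.1/16) = 23.93°
∠(j7.1 + 4470) = arctan(7.1/4470) = 0.09°
∠T(j7.1) = − (65.27° + 23.93° + 0.09°) = -89.29°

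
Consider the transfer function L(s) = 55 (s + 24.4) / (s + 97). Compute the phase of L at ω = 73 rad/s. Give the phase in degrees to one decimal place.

34.6°

∠(j73 + 24.4) = arctan(73/24.4) = 71.52°
∠(j73 + 97) = arctan(73/97) = 36.96°
∠L(j73) = 71.52° − 36.96° = 34.55°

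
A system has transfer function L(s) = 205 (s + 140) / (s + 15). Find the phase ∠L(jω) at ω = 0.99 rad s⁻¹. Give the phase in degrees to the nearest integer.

-3°

∠(j0.99 + 140) = arctan(0.99/140) = 0.41°
∠(j0.99 + 15) = arctan(0.99/15) = 3.78°
∠L(j0.99) = 0.41° − 3.78° = -3.37°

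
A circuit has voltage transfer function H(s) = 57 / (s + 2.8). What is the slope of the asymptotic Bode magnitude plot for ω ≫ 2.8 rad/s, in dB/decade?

With 0 zeros and 1 pole, the high-frequency asymptotic slope is 20 × (0 − 1) = -20 dB/decade.

-20 dB/decade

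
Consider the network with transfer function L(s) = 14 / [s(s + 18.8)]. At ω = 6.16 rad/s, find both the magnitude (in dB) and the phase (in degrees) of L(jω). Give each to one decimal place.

|L| = -18.8 dB, ∠L = -108.1°

|j6.16 + 18.8| = √(6.16² + 18.8²) = 19.78
|j6.16| = 6.16
|L(j6.16)| = 14 / (19.78 × 6.16) = 0.11488
20 log₁₀(0.11488) = -18.80 dB
∠(j6.16 + 18.8) = arctan(6.16/18.8) = 18.14°
∠(j6.16) = 90.00°
∠L(j6.16) = − (18.14° + 90.00°) = -108.14°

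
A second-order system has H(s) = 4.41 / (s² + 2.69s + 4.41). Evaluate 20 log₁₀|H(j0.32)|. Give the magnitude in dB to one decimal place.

|(j0.32)² + 2.69(j0.32) + 4.41| = |4.3076 + j0.8608| = 4.393
|H(j0.32)| = 4.41 / 4.393 = 1.0039
20 log₁₀(1.0039) = 0.03 dB

0.0 dB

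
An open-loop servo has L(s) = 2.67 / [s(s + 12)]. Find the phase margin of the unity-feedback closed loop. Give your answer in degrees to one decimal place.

Gain crossover: |L(jω)| = 1 at ω ≈ 0.222 rad/sec.
∠L(j0.222) = −90° − arctan(0.222/12) ≈ -91.06°
PM = 180° + (-91.06°) = 88.94°

88.9°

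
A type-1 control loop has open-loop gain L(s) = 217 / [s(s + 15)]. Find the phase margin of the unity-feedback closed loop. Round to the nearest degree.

53°

Gain crossover: |L(jω)| = 1 at ω ≈ 11.5 rad s⁻¹.
∠L(j11.5) = −90° − arctan(11.5/15) ≈ -127.44°
PM = 180° + (-127.44°) = 52.56°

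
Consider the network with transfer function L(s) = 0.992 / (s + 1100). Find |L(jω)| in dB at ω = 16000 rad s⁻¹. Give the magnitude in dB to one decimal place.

|j16000 + 1100| = √(16000² + 1100²) = 1.604e+04
|L(j16000)| = 0.992 / 1.604e+04 = 6.1854e-05
20 log₁₀(6.1854e-05) = -84.17 dB

-84.2 dB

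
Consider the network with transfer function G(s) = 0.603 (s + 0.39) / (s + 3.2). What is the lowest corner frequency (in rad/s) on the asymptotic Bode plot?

Break frequencies occur at each pole and zero magnitude: 0.39 rad/s, 3.2 rad/s.
The lowest is 0.39 rad/s.

0.39 rad/s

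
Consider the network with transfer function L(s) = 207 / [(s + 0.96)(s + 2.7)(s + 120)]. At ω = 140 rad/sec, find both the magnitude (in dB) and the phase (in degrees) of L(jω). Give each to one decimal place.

|j140 + 0.96| = √(140² + 0.96²) = 140
|j140 + 2.7| = √(140² + 2.7²) = 140
|j140 + 120| = √(140² + 120²) = 184.4
|L(j140)| = 207 / (140 × 140 × 184.4) = 5.7264e-05
20 log₁₀(5.7264e-05) = -84.84 dB
∠(j140 + 0.96) = arctan(140/0.96) = 89.61°
∠(j140 + 2.7) = arctan(140/2.7) = 88.90°
∠(j140 + 120) = arctan(140/120) = 49.40°
∠L(j140) = − (89.61° + 88.90° + 49.40°) = -227.90°

|L| = -84.8 dB, ∠L = -227.9°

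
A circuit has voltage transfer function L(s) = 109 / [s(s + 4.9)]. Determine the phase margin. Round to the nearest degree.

Gain crossover: |L(jω)| = 1 at ω ≈ 9.88 rad/s.
∠L(j9.88) = −90° − arctan(9.88/4.9) ≈ -153.63°
PM = 180° + (-153.63°) = 26.37°

26 deg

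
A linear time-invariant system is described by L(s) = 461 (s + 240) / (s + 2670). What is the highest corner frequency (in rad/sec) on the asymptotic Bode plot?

Break frequencies occur at each pole and zero magnitude: 240 rad/sec, 2670 rad/sec.
The highest is 2670 rad/sec.

2670 rad/sec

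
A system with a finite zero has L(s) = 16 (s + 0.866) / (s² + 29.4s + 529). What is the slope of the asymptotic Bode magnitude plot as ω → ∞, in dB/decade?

With 1 zero and 2 poles, the high-frequency asymptotic slope is 20 × (1 − 2) = -20 dB/decade.

-20 dB/decade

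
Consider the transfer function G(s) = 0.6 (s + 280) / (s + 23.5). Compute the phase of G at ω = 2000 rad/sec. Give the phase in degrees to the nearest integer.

-7 deg

∠(j2000 + 280) = arctan(2000/280) = 82.03°
∠(j2000 + 23.5) = arctan(2000/23.5) = 89.33°
∠G(j2000) = 82.03° − 89.33° = -7.30°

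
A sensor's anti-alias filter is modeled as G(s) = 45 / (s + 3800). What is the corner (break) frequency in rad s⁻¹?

The single real pole at s = −3800 gives a corner at ω = 3800 rad s⁻¹.

3800 rad s⁻¹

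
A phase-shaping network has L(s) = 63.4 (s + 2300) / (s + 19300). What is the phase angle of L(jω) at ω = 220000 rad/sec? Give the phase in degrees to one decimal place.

4.4 deg

∠(j220000 + 2300) = arctan(220000/2300) = 89.40°
∠(j220000 + 19300) = arctan(220000/19300) = 84.99°
∠L(j220000) = 89.40° − 84.99° = 4.41°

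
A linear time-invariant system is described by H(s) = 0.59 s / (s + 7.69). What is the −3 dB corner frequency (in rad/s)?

For a single-pole high-pass, the −3 dB point is at the pole: ω = 7.69 rad/s.

7.69 rad/s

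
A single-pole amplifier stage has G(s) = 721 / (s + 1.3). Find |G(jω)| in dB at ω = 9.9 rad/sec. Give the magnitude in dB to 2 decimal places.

|j9.9 + 1.3| = √(9.9² + 1.3²) = 9.985
|G(j9.9)| = 721 / 9.985 = 72.208
20 log₁₀(72.208) = 37.172 dB

37.17 dB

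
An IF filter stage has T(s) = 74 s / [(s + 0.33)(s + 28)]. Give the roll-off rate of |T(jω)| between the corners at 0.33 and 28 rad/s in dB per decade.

In this band the factors already past their corner are: 1 differentiator zero, pole at 0.33; net slope = 0 dB/decade.

0 dB/decade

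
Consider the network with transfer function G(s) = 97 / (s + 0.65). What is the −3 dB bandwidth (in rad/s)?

0.65 rad/s

For a single-pole low-pass, the −3 dB point is at the pole: ω = 0.65 rad/s.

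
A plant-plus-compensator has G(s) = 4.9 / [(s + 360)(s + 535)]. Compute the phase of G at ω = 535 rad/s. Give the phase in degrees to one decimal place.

-101.1°

∠(j535 + 360) = arctan(535/360) = 56.06°
∠(j535 + 535) = arctan(535/535) = 45.00°
∠G(j535) = − (56.06° + 45.00°) = -101.06°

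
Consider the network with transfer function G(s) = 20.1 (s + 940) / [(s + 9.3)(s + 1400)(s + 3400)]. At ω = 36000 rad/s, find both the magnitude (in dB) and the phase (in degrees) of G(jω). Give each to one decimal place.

|j36000 + 940| = √(36000² + 940²) = 3.601e+04
|j36000 + 9.3| = √(36000² + 9.3²) = 3.6e+04
|j36000 + 1400| = √(36000² + 1400²) = 3.603e+04
|j36000 + 3400| = √(36000² + 3400²) = 3.616e+04
|G(j36000)| = 20.1 × 3.601e+04 / (3.6e+04 × 3.603e+04 × 3.616e+04) = 1.5434e-08
20 log₁₀(1.5434e-08) = -156.23 dB
∠(j36000 + 940) = arctan(36000/940) = 88.50°
∠(j36000 + 9.3) = arctan(36000/9.3) = 89.99°
∠(j36000 + 1400) = arctan(36000/1400) = 87.77°
∠(j36000 + 3400) = arctan(36000/3400) = 84.60°
∠G(j36000) = 88.50° − (89.99° + 87.77° + 84.60°) = -173.86°

|G| = -156.2 dB, ∠G = -173.9°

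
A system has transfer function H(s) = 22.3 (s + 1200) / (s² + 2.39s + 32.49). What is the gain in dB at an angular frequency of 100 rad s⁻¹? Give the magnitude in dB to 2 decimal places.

|j100 + 1200| = √(100² + 1200²) = 1204
|(j100)² + 2.39(j100) + 32.49| = |-9967.5 + j239| = 9970
|H(j100)| = 22.3 × 1204 / 9970 = 2.6933
20 log₁₀(2.6933) = 8.606 dB

8.61 dB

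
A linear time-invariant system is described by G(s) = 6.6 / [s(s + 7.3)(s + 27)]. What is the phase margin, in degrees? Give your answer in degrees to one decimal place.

Gain crossover: |G(jω)| = 1 at ω ≈ 0.0335 rad/s.
∠G(j0.0335) = −90° − arctan(0.0335/7.3) − arctan(0.0335/27) ≈ -90.33°
PM = 180° + (-90.33°) = 89.67°

89.7°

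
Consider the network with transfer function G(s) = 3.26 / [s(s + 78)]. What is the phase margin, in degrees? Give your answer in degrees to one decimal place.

Gain crossover: |G(jω)| = 1 at ω ≈ 0.0418 rad/s.
∠G(j0.0418) = −90° − arctan(0.0418/78) ≈ -90.03°
PM = 180° + (-90.03°) = 89.97°

90.0°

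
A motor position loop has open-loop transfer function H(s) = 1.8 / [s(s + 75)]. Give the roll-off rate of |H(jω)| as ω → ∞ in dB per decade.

-40 dB/decade

With 0 zeros and 2 poles, the high-frequency asymptotic slope is 20 × (0 − 2) = -40 dB/decade.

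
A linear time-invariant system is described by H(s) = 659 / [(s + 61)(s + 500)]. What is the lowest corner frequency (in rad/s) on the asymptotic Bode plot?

61 rad/s

Break frequencies occur at each pole and zero magnitude: 61 rad/s, 500 rad/s.
The lowest is 61 rad/s.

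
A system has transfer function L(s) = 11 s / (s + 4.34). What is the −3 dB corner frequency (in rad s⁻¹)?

For a single-pole high-pass, the −3 dB point is at the pole: ω = 4.34 rad s⁻¹.

4.34 rad s⁻¹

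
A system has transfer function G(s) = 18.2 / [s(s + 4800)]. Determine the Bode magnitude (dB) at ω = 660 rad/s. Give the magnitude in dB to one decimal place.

-104.9 dB

|j660 + 4800| = √(660² + 4800²) = 4845
|j660| = 660
|G(j660)| = 18.2 / (4845 × 660) = 5.6914e-06
20 log₁₀(5.6914e-06) = -104.90 dB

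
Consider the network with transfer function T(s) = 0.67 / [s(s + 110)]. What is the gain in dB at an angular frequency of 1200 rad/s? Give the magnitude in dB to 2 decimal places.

-126.68 dB

|j1200 + 110| = √(1200² + 110²) = 1205
|j1200| = 1200
|T(j1200)| = 0.67 / (1205 × 1200) = 4.6334e-07
20 log₁₀(4.6334e-07) = -126.682 dB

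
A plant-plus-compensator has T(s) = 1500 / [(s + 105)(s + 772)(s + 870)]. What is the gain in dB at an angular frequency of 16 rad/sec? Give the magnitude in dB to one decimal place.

-93.5 dB

|j16 + 105| = √(16² + 105²) = 106.2
|j16 + 772| = √(16² + 772²) = 772.2
|j16 + 870| = √(16² + 870²) = 870.1
|T(j16)| = 1500 / (106.2 × 772.2 × 870.1) = 2.1019e-05
20 log₁₀(2.1019e-05) = -93.55 dB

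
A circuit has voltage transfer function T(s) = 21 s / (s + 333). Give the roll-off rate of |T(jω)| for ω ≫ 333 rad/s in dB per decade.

With 1 zero and 1 pole, the high-frequency asymptotic slope is 20 × (1 − 1) = 0 dB/decade.

0 dB/decade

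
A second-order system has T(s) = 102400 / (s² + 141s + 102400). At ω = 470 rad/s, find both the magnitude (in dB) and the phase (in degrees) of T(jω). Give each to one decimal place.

|T| = -2.5 dB, ∠T = -150.8°

|(j470)² + 141(j470) + 102400| = |-1.185e+05 + j66270| = 1.358e+05
|T(j470)| = 102400 / 1.358e+05 = 0.75421
20 log₁₀(0.75421) = -2.45 dB
∠[(j470)² + 141(j470) + 102400] = ∠[-1.185e+05 + j66270] = 150.78°
∠T(j470) = −150.78° = -150.78°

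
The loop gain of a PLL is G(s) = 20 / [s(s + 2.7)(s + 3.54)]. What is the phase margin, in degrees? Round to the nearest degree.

Gain crossover: |G(jω)| = 1 at ω ≈ 1.63 rad s⁻¹.
∠G(j1.63) = −90° − arctan(1.63/2.7) − arctan(1.63/3.54) ≈ -145.79°
PM = 180° + (-145.79°) = 34.21°

34°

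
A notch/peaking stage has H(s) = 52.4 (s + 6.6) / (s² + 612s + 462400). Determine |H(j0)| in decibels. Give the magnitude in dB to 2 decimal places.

H(0) = 52.4 × 6.6 / 462400 = 0.00074792
20 log₁₀(0.00074792) = -62.523 dB

-62.52 dB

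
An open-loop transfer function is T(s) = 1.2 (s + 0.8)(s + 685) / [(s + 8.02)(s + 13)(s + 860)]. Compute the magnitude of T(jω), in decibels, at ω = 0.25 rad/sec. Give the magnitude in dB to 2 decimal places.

-42.29 dB

|j0.25 + 0.8| = √(0.25² + 0.8²) = 0.8382
|j0.25 + 685| = √(0.25² + 685²) = 685
|j0.25 + 8.02| = √(0.25² + 8.02²) = 8.024
|j0.25 + 13| = √(0.25² + 13²) = 13
|j0.25 + 860| = √(0.25² + 860²) = 860
|T(j0.25)| = 1.2 × 0.8382 × 685 / (8.024 × 13 × 860) = 0.0076787
20 log₁₀(0.0076787) = -42.294 dB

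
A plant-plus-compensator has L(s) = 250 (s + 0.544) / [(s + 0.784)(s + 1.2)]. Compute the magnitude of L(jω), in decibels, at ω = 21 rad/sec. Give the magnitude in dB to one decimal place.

21.5 dB

|j21 + 0.544| = √(21² + 0.544²) = 21.01
|j21 + 0.784| = √(21² + 0.784²) = 21.01
|j21 + 1.2| = √(21² + 1.2²) = 21.03
|L(j21)| = 250 × 21.01 / (21.01 × 21.03) = 11.881
20 log₁₀(11.881) = 21.50 dB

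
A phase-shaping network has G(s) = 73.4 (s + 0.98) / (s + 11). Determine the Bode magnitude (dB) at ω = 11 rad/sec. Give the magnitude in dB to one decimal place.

34.3 dB

|j11 + 0.98| = √(11² + 0.98²) = 11.04
|j11 + 11| = √(11² + 11²) = 15.56
|G(j11)| = 73.4 × 11.04 / 15.56 = 52.107
20 log₁₀(52.107) = 34.34 dB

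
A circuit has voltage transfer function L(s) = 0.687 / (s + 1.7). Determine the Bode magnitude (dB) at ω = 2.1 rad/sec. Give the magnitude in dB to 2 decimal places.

-11.89 dB

|j2.1 + 1.7| = √(2.1² + 1.7²) = 2.702
|L(j2.1)| = 0.687 / 2.702 = 0.25427
20 log₁₀(0.25427) = -11.894 dB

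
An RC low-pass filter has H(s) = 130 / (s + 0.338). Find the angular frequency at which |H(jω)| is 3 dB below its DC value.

For a single-pole low-pass, the −3 dB point is at the pole: ω = 0.338 rad/sec.

0.338 rad/sec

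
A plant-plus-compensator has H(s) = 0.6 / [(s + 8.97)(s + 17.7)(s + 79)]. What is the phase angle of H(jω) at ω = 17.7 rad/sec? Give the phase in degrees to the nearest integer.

∠(j17.7 + 8.97) = arctan(17.7/8.97) = 63.13°
∠(j17.7 + 17.7) = arctan(17.7/17.7) = 45.00°
∠(j17.7 + 79) = arctan(17.7/79) = 12.63°
∠H(j17.7) = − (63.13° + 45.00° + 12.63°) = -120.75°

-121°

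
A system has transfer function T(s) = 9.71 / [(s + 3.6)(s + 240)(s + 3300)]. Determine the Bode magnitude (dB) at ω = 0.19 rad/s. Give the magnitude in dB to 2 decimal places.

|j0.19 + 3.6| = √(0.19² + 3.6²) = 3.605
|j0.19 + 240| = √(0.19² + 240²) = 240
|j0.19 + 3300| = √(0.19² + 3300²) = 3300
|T(j0.19)| = 9.71 / (3.605 × 240 × 3300) = 3.4008e-06
20 log₁₀(3.4008e-06) = -109.368 dB

-109.37 dB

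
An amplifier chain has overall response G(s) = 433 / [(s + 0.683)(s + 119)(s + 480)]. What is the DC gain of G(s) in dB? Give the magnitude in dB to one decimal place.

G(0) = 433 / (0.683 × 119 × 480) = 0.011099
20 log₁₀(0.011099) = -39.09 dB

-39.1 dB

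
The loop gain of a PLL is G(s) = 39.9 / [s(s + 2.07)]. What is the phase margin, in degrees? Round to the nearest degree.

Gain crossover: |G(jω)| = 1 at ω ≈ 6.15 rad/s.
∠G(j6.15) = −90° − arctan(6.15/2.07) ≈ -161.40°
PM = 180° + (-161.40°) = 18.60°

19°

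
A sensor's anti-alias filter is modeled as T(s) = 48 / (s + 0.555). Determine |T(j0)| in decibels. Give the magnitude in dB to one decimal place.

T(0) = 48 / 0.555 = 86.486
20 log₁₀(86.486) = 38.74 dB

38.7 dB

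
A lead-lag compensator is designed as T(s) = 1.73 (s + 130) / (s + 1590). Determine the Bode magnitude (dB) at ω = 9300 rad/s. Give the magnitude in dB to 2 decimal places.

|j9300 + 130| = √(9300² + 130²) = 9301
|j9300 + 1590| = √(9300² + 1590²) = 9435
|T(j9300)| = 1.73 × 9301 / 9435 = 1.7054
20 log₁₀(1.7054) = 4.637 dB

4.64 dB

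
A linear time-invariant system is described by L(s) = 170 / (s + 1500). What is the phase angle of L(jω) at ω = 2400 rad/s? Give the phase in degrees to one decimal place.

-58.0°

∠(j2400 + 1500) = arctan(2400/1500) = 57.99°
∠L(j2400) = −57.99° = -57.99°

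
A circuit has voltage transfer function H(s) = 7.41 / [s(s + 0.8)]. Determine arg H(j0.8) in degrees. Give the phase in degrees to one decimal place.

-135.0°

∠(j0.8 + 0.8) = arctan(0.8/0.8) = 45.00°
∠(j0.8) = 90.00°
∠H(j0.8) = − (45.00° + 90.00°) = -135.00°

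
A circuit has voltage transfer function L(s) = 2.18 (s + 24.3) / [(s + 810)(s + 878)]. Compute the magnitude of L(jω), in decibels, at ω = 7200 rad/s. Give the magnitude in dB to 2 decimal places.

|j7200 + 24.3| = √(7200² + 24.3²) = 7200
|j7200 + 810| = √(7200² + 810²) = 7245
|j7200 + 878| = √(7200² + 878²) = 7253
|L(j7200)| = 2.18 × 7200 / (7245 × 7253) = 0.00029867
20 log₁₀(0.00029867) = -70.496 dB

-70.50 dB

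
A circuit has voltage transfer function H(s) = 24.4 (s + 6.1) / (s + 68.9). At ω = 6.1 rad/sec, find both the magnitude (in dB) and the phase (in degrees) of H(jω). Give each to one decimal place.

|j6.1 + 6.1| = √(6.1² + 6.1²) = 8.627
|j6.1 + 68.9| = √(6.1² + 68.9²) = 69.17
|H(j6.1)| = 24.4 × 8.627 / 69.17 = 3.0431
20 log₁₀(3.0431) = 9.67 dB
∠(j6.1 + 6.1) = arctan(6.1/6.1) = 45.00°
∠(j6.1 + 68.9) = arctan(6.1/68.9) = 5.06°
∠H(j6.1) = 45.00° − 5.06° = 39.94°

|H| = 9.7 dB, ∠H = 39.9°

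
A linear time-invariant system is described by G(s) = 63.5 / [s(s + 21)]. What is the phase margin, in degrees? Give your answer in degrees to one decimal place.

Gain crossover: |G(jω)| = 1 at ω ≈ 2.99 rad s⁻¹.
∠G(j2.99) = −90° − arctan(2.99/21) ≈ -98.11°
PM = 180° + (-98.11°) = 81.89°

81.9°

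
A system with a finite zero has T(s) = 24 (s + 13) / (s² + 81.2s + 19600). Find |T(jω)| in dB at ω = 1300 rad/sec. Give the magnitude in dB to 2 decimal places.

-34.59 dB

|j1300 + 13| = √(1300² + 13²) = 1300
|(j1300)² + 81.2(j1300) + 19600| = |-1.6704e+06 + j1.0556e+05| = 1.674e+06
|T(j1300)| = 24 × 1300 / 1.674e+06 = 0.018642
20 log₁₀(0.018642) = -34.590 dB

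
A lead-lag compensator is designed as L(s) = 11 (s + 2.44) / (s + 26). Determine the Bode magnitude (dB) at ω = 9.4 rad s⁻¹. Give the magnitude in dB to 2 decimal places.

11.74 dB

|j9.4 + 2.44| = √(9.4² + 2.44²) = 9.712
|j9.4 + 26| = √(9.4² + 26²) = 27.65
|L(j9.4)| = 11 × 9.712 / 27.65 = 3.8639
20 log₁₀(3.8639) = 11.741 dB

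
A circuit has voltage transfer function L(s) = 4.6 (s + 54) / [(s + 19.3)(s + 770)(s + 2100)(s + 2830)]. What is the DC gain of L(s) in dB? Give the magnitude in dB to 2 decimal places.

-171.02 dB

L(0) = 4.6 × 54 / (19.3 × 770 × 2100 × 2830) = 2.8125e-09
20 log₁₀(2.8125e-09) = -171.018 dB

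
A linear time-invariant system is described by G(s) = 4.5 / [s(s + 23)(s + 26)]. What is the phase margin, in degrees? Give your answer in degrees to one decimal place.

90.0°

Gain crossover: |G(jω)| = 1 at ω ≈ 0.00753 rad/s.
∠G(j0.00753) = −90° − arctan(0.00753/23) − arctan(0.00753/26) ≈ -90.04°
PM = 180° + (-90.04°) = 89.96°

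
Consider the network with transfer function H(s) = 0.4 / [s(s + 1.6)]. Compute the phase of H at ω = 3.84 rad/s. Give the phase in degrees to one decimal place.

∠(j3.84 + 1.6) = arctan(3.84/1.6) = 67.38°
∠(j3.84) = 90.00°
∠H(j3.84) = − (67.38° + 90.00°) = -157.38°

-157.4°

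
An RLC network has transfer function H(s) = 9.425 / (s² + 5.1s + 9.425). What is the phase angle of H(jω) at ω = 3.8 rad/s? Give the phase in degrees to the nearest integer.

∠[(j3.8)² + 5.1(j3.8) + 9.425] = ∠[-5.015 + j19.38] = 104.51°
∠H(j3.8) = −104.51° = -104.51°

-105 deg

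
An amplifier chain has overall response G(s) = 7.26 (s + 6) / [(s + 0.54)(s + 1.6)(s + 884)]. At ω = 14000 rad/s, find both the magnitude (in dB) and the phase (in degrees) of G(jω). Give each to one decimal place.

|G| = -148.6 dB, ∠G = -176.4°

|j14000 + 6| = √(14000² + 6²) = 1.4e+04
|j14000 + 0.54| = √(14000² + 0.54²) = 1.4e+04
|j14000 + 1.6| = √(14000² + 1.6²) = 1.4e+04
|j14000 + 884| = √(14000² + 884²) = 1.403e+04
|G(j14000)| = 7.26 × 1.4e+04 / (1.4e+04 × 1.4e+04 × 1.403e+04) = 3.6967e-08
20 log₁₀(3.6967e-08) = -148.64 dB
∠(j14000 + 6) = arctan(14000/6) = 89.98°
∠(j14000 + 0.54) = arctan(14000/0.54) = 90.00°
∠(j14000 + 1.6) = arctan(14000/1.6) = 89.99°
∠(j14000 + 884) = arctan(14000/884) = 86.39°
∠G(j14000) = 89.98° − (90.00° + 89.99° + 86.39°) = -176.40°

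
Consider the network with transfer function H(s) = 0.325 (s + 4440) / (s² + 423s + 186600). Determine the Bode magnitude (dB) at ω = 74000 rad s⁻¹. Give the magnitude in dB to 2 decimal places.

-107.13 dB

|j74000 + 4440| = √(74000² + 4440²) = 7.413e+04
|(j74000)² + 423(j74000) + 186600| = |-5.4758e+09 + j3.1302e+07| = 5.476e+09
|H(j74000)| = 0.325 × 7.413e+04 / 5.476e+09 = 4.3999e-06
20 log₁₀(4.3999e-06) = -107.131 dB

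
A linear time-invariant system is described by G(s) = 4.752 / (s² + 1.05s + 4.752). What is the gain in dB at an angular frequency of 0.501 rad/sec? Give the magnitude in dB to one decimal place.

|(j0.501)² + 1.05(j0.501) + 4.752| = |4.501 + j0.52605| = 4.532
|G(j0.501)| = 4.752 / 4.532 = 1.0486
20 log₁₀(1.0486) = 0.41 dB

0.4 dB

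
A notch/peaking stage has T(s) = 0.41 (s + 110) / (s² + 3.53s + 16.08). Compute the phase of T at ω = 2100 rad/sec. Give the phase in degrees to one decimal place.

-92.9°

∠(j2100 + 110) = arctan(2100/110) = 87.00°
∠[(j2100)² + 3.53(j2100) + 16.08] = ∠[-4.41e+06 + j7413] = 179.90°
∠T(j2100) = 87.00° − 179.90° = -92.90°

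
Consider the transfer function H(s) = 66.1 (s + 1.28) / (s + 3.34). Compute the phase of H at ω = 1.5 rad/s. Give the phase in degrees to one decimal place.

25.3°

∠(j1.5 + 1.28) = arctan(1.5/1.28) = 49.52°
∠(j1.5 + 3.34) = arctan(1.5/3.34) = 24.18°
∠H(j1.5) = 49.52° − 24.18° = 25.34°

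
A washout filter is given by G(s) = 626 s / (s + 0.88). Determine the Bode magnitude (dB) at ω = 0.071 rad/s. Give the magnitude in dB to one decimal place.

|j0.071| = 0.071
|j0.071 + 0.88| = √(0.071² + 0.88²) = 0.8829
|G(j0.071)| = 626 × 0.071 / 0.8829 = 50.343
20 log₁₀(50.343) = 34.04 dB

34.0 dB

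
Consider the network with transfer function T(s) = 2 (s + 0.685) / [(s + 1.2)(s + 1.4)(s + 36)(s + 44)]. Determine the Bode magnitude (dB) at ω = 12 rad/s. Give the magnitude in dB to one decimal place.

-80.4 dB

|j12 + 0.685| = √(12² + 0.685²) = 12.02
|j12 + 1.2| = √(12² + 1.2²) = 12.06
|j12 + 1.4| = √(12² + 1.4²) = 12.08
|j12 + 36| = √(12² + 36²) = 37.95
|j12 + 44| = √(12² + 44²) = 45.61
|T(j12)| = 2 × 12.02 / (12.06 × 12.08 × 37.95 × 45.61) = 9.5334e-05
20 log₁₀(9.5334e-05) = -80.42 dB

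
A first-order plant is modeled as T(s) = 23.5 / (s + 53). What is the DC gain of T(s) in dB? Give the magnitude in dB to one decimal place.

-7.1 dB

T(0) = 23.5 / 53 = 0.4434
20 log₁₀(0.4434) = -7.06 dB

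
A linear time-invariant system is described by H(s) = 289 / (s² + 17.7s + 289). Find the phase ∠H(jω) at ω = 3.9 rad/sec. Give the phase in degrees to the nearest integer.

∠[(j3.9)² + 17.7(j3.9) + 289] = ∠[273.79 + j69.03] = 14.15°
∠H(j3.9) = −14.15° = -14.15°

-14 deg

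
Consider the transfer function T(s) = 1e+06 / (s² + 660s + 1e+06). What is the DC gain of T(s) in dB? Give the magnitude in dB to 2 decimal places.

T(0) = 1e+06 / 1e+06 = 1
20 log₁₀(1) = 0.000 dB

0.00 dB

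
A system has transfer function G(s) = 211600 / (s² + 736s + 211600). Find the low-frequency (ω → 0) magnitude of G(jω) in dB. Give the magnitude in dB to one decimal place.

G(0) = 211600 / 211600 = 1
20 log₁₀(1) = 0.00 dB

0.0 dB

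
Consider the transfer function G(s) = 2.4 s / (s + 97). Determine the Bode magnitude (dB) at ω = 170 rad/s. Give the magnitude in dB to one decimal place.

6.4 dB

|j170| = 170
|j170 + 97| = √(170² + 97²) = 195.7
|G(j170)| = 2.4 × 170 / 195.7 = 2.0845
20 log₁₀(2.0845) = 6.38 dB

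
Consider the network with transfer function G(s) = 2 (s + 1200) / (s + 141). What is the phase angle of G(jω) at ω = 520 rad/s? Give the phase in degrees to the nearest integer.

∠(j520 + 1200) = arctan(520/1200) = 23.43°
∠(j520 + 141) = arctan(520/141) = 74.83°
∠G(j520) = 23.43° − 74.83° = -51.40°

-51 deg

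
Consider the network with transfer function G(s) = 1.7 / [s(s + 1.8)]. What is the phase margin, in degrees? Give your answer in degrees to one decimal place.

Gain crossover: |G(jω)| = 1 at ω ≈ 0.853 rad/sec.
∠G(j0.853) = −90° − arctan(0.853/1.8) ≈ -115.37°
PM = 180° + (-115.37°) = 64.63°

64.6°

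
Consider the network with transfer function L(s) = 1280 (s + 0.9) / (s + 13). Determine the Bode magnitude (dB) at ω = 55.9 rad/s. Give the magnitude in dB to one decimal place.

|j55.9 + 0.9| = √(55.9² + 0.9²) = 55.91
|j55.9 + 13| = √(55.9² + 13²) = 57.39
|L(j55.9)| = 1280 × 55.91 / 57.39 = 1246.9
20 log₁₀(1246.9) = 61.92 dB

61.9 dB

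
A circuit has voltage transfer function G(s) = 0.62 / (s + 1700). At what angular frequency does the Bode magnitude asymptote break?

1700 rad/s

The single real pole at s = −1700 gives a corner at ω = 1700 rad/s.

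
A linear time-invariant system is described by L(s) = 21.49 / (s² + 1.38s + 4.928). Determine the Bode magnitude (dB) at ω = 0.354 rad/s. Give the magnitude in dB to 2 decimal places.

12.97 dB

|(j0.354)² + 1.38(j0.354) + 4.928| = |4.8027 + j0.48852| = 4.827
|L(j0.354)| = 21.49 / 4.827 = 4.4516
20 log₁₀(4.4516) = 12.970 dB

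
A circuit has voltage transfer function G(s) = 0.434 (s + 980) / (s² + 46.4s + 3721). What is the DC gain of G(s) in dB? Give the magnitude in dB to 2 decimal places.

-18.84 dB

G(0) = 0.434 × 980 / 3721 = 0.1143
20 log₁₀(0.1143) = -18.839 dB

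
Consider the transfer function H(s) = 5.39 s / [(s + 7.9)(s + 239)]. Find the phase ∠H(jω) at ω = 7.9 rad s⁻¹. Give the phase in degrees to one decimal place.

43.1°

∠(j7.9) = 90.00°
∠(j7.9 + 7.9) = arctan(7.9/7.9) = 45.00°
∠(j7.9 + 239) = arctan(7.9/239) = 1.89°
∠H(j7.9) = 90.00° − (45.00° + 1.89°) = 43.11°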